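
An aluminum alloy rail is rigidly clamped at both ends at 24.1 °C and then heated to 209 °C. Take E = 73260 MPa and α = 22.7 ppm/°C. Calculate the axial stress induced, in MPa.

E = 73260 MPa = 73.26 GPa.
ΔT = 184.9 K. Constrained thermal stress σ = E·α·ΔT = 73.26×10³ MPa × 22.7×10⁻⁶ × 184.9 = 307 MPa (compressive).

307 MPa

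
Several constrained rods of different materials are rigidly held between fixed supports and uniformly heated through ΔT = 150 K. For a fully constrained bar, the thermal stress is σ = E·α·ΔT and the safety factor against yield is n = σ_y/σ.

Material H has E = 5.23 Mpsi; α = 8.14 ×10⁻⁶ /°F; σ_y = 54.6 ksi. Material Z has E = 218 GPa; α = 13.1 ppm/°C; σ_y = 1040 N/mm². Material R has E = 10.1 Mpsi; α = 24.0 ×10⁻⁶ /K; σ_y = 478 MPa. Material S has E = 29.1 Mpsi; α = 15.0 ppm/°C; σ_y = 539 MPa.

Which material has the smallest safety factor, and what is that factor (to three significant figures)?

material S, n = 1.19

Converting E to GPa, α to ×10⁻⁶/K, σ_y to MPa, then σ and n for each:
  material H: E = 36.06, α = 14.7, σ_y = 376.5 → σ = 79.3 MPa, n = 4.75
  material Z: E = 218.0, α = 13.1, σ_y = 1040 → σ = 428 MPa, n = 2.43
  material R: E = 69.64, α = 24.0, σ_y = 478.0 → σ = 251 MPa, n = 1.91
  material S: E = 200.6, α = 15.0, σ_y = 539.0 → σ = 451 MPa, n = 1.19
The minimum is material S at n = 1.19.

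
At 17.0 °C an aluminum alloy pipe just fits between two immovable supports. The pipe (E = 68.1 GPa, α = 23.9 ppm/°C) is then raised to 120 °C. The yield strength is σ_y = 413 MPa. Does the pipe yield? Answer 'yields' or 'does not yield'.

does not yield

ΔT = 103.0 K. Constrained thermal stress σ = E·α·ΔT = 68.10×10³ MPa × 23.9×10⁻⁶ × 103.0 = 168 MPa (compressive).
Compare to σ_y = 413 MPa: σ < σ_y, so it does not yield.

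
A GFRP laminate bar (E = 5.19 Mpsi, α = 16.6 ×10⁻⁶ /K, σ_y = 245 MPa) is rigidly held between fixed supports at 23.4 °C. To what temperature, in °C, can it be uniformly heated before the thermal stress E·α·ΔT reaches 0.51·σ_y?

E = 5.19 Mpsi = 35.78 GPa.
E·α·ΔT = 125.0 MPa ⇒ ΔT = 125.0 / (35.78×10³ × 16.6×10⁻⁶) = 210.3 K.
T = 23.4 + 210.3 = 233.7 °C.

234 °C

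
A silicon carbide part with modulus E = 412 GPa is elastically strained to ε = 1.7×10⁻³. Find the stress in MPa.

σ = E·ε = 412000 MPa × 1.7×10⁻³ = 700 MPa.

700 MPa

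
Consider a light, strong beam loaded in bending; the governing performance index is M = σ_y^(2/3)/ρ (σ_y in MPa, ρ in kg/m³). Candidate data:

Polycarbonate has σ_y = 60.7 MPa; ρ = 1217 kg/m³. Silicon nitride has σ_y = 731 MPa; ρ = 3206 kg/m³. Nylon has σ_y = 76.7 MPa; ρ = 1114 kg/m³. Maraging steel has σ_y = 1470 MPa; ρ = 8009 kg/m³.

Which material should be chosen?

silicon nitride

Evaluate M for each candidate:
  silicon nitride: M = 25.3×10⁻³
  nylon: M = 16.2×10⁻³
  maraging steel: M = 16.1×10⁻³
  polycarbonate: M = 12.7×10⁻³
Silicon nitride has the largest M.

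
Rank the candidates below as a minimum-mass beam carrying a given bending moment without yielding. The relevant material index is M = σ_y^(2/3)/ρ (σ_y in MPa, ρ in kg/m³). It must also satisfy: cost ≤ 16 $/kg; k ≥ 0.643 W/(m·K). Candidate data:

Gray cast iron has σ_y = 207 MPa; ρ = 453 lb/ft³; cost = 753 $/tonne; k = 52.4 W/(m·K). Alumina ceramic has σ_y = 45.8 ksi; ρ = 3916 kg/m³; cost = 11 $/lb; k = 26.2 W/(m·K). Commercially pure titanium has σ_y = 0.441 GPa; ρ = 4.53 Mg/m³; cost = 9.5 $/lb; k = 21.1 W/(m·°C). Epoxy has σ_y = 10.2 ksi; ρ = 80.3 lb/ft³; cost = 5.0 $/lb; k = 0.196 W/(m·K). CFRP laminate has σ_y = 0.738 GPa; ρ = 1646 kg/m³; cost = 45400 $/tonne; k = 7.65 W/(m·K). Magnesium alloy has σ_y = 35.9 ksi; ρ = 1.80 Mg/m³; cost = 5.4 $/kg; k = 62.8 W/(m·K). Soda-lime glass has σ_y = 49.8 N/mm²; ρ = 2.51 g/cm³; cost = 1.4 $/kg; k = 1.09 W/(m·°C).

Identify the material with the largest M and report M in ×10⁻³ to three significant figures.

Screen on constraints: cost ≤ 16 $/kg; k ≥ 0.643 W/(m·K). Survivors: gray cast iron, magnesium alloy, soda-lime glass.
In SI units:
  gray cast iron: σ_y = 207.0 MPa, ρ = 7256 kg/m³
  magnesium alloy: σ_y = 247.5 MPa, ρ = 1800 kg/m³
  soda-lime glass: σ_y = 49.80 MPa, ρ = 2510 kg/m³
  magnesium alloy: M = 21.9×10⁻³
  soda-lime glass: M = 5.39×10⁻³
  gray cast iron: M = 4.82×10⁻³
The maximum is for magnesium alloy.

magnesium alloy, M = 21.9×10⁻³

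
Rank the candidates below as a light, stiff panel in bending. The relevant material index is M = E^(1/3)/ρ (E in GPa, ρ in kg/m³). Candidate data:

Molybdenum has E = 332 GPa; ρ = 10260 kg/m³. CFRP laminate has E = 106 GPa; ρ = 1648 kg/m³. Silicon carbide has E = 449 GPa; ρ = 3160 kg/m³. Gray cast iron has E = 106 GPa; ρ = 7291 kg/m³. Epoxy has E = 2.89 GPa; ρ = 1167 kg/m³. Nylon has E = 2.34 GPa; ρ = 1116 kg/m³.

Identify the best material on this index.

Computing M directly (units already consistent):
  CFRP laminate: M = 2.87×10⁻³
  silicon carbide: M = 2.42×10⁻³
  epoxy: M = 1.22×10⁻³
  nylon: M = 1.19×10⁻³
  molybdenum: M = 0.675×10⁻³
  gray cast iron: M = 0.649×10⁻³
Highest index: CFRP laminate.

CFRP laminate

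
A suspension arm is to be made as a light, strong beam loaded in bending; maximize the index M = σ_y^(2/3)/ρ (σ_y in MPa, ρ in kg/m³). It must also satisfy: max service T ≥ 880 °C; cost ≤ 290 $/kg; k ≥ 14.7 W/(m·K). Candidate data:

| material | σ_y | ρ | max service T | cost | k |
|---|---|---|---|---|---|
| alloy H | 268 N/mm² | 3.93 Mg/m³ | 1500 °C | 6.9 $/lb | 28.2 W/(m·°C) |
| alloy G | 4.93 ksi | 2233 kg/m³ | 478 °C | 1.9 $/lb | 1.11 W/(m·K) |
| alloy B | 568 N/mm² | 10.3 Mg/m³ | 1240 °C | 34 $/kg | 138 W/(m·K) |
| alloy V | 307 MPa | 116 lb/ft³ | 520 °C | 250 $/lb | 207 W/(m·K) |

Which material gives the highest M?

Screen on constraints: max service T ≥ 880 °C; cost ≤ 290 $/kg; k ≥ 14.7 W/(m·K). Survivors: alloy H, alloy B.
Normalizing units and computing the index:
  alloy H: σ_y = 268.0 MPa, ρ = 3930 kg/m³
  alloy B: σ_y = 568.0 MPa, ρ = 10300 kg/m³
  alloy H: M = 10.6×10⁻³
  alloy B: M = 6.66×10⁻³
Alloy H has the largest M.

alloy H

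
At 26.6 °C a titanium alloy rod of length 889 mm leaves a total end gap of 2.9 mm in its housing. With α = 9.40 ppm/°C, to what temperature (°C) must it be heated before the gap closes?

374 °C

α·L₀·ΔT = 2.9 mm ⇒ ΔT = 2.9 / (9.40×10⁻⁶ × 889.0) = 347.0 K.
T = 26.6 + 347.0 = 373.6 °C.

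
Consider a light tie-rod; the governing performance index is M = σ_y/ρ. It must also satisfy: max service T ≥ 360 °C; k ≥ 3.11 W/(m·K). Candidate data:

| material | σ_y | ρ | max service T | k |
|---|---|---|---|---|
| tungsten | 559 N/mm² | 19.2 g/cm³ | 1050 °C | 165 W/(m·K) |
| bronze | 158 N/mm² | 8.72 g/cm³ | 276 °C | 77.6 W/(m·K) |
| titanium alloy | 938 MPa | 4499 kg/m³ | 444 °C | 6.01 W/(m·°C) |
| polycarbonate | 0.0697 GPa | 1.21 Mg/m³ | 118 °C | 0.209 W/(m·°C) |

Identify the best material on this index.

Screen on constraints: max service T ≥ 360 °C; k ≥ 3.11 W/(m·K). Survivors: tungsten, titanium alloy.
Normalizing units and computing the index:
  tungsten: σ_y = 559.0 MPa, ρ = 19200 kg/m³
  titanium alloy: σ_y = 938.0 MPa, ρ = 4499 kg/m³
  titanium alloy: M = 208 kN·m/kg
  tungsten: M = 29.1 kN·m/kg
Titanium alloy ranks first.

titanium alloy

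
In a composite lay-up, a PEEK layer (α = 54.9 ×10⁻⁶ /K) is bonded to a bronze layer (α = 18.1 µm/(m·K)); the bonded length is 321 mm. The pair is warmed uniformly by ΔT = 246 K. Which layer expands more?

α(PEEK) = 54.9×10⁻⁶/K vs α(bronze) = 18.1×10⁻⁶/K.
Higher α expands more for the same ΔT: PEEK.

PEEK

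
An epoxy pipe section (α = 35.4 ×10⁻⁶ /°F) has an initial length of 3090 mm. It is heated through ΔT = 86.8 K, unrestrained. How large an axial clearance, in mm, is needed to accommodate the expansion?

Convert α: 35.4×10⁻⁶/°F × (9/5) = 63.7×10⁻⁶/K.
ΔL = α·L₀·ΔT = 63.7×10⁻⁶ × 3090 mm × 86.80 K = 17.1 mm.

17.1 mm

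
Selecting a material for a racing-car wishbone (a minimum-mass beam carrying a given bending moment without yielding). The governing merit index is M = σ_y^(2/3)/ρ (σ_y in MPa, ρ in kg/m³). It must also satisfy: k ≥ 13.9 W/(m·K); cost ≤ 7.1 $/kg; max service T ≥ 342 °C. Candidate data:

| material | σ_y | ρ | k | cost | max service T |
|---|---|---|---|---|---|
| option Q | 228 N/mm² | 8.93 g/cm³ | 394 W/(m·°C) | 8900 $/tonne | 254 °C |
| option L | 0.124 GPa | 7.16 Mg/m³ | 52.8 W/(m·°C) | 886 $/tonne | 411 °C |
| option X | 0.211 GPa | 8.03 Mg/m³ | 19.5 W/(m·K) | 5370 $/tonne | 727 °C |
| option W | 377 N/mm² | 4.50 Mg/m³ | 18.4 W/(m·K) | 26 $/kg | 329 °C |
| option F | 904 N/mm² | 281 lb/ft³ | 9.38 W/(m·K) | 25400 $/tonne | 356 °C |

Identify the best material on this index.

option X

Screen on constraints: k ≥ 13.9 W/(m·K); cost ≤ 7.1 $/kg; max service T ≥ 342 °C. Survivors: option L, option X.
Normalizing units and computing the index:
  option L: σ_y = 124.0 MPa, ρ = 7160 kg/m³
  option X: σ_y = 211.0 MPa, ρ = 8030 kg/m³
  option X: M = 4.41×10⁻³
  option L: M = 3.47×10⁻³
Highest index: option X.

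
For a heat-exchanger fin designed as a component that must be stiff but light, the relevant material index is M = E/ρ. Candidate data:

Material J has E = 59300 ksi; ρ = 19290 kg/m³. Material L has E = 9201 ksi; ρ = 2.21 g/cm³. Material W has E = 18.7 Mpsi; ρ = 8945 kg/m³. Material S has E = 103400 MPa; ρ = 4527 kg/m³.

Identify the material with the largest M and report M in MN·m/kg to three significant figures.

material L, M = 28.7 MN·m/kg

Putting every candidate on a common basis:
  material J: E = 408.9 GPa, ρ = 19290 kg/m³
  material L: E = 63.44 GPa, ρ = 2210 kg/m³
  material W: E = 128.9 GPa, ρ = 8945 kg/m³
  material S: E = 103.4 GPa, ρ = 4527 kg/m³
  material L: M = 28.7 MN·m/kg
  material S: M = 22.8 MN·m/kg
  material J: M = 21.2 MN·m/kg
  material W: M = 14.4 MN·m/kg
The maximum is for material L.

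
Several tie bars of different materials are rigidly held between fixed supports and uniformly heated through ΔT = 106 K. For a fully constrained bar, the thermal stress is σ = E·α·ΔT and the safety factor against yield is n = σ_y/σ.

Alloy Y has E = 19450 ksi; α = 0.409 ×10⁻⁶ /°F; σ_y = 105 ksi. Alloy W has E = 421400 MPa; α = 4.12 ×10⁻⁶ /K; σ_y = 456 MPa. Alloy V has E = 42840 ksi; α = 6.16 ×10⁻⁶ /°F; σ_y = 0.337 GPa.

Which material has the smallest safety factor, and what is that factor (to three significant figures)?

Converting E to GPa, α to ×10⁻⁶/K, σ_y to MPa, then σ and n for each:
  alloy Y: E = 134.1, α = 0.736, σ_y = 723.9 → σ = 10.5 MPa, n = 69.2
  alloy W: E = 421.4, α = 4.12, σ_y = 456.0 → σ = 184 MPa, n = 2.48
  alloy V: E = 295.4, α = 11.1, σ_y = 337.0 → σ = 347 MPa, n = 0.971
Smallest n: alloy V with n = 0.971.

alloy V, n = 0.971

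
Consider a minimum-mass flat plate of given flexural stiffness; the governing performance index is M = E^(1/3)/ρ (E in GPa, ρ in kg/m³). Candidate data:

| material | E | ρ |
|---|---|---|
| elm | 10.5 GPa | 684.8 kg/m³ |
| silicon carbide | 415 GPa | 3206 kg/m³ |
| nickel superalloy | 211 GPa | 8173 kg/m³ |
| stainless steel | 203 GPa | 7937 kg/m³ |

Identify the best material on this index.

Computing M directly (units already consistent):
  elm: M = 3.20×10⁻³
  silicon carbide: M = 2.33×10⁻³
  stainless steel: M = 0.740×10⁻³
  nickel superalloy: M = 0.728×10⁻³
Highest index: elm.

elm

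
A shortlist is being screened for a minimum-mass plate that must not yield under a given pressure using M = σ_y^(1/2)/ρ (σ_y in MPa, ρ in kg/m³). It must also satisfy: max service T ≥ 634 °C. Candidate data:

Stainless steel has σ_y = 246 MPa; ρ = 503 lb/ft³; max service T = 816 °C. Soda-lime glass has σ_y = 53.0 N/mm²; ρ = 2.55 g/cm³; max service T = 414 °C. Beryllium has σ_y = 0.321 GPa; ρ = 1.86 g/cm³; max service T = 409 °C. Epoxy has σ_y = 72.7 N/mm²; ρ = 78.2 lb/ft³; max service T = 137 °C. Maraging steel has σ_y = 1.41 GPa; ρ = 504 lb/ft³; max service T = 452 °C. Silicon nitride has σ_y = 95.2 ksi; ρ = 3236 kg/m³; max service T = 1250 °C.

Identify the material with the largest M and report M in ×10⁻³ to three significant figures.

Screen on constraints: max service T ≥ 634 °C. Survivors: stainless steel, silicon nitride.
In SI units:
  stainless steel: σ_y = 246.0 MPa, ρ = 8057 kg/m³
  silicon nitride: σ_y = 656.4 MPa, ρ = 3236 kg/m³
  silicon nitride: M = 7.92×10⁻³
  stainless steel: M = 1.95×10⁻³
The maximum is for silicon nitride.

silicon nitride, M = 7.92×10⁻³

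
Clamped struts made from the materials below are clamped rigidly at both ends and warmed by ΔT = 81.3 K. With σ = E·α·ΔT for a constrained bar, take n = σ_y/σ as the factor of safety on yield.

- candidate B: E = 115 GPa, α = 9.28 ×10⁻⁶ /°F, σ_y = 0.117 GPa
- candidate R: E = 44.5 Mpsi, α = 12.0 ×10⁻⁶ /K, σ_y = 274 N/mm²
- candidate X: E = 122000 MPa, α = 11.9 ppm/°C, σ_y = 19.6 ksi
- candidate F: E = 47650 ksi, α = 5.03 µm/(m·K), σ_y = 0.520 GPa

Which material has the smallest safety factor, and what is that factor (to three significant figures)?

With everything in SI (GPa, ×10⁻⁶/K, MPa):
  candidate B: E = 115.0, α = 16.7, σ_y = 117.0 → σ = 156 MPa, n = 0.749
  candidate R: E = 306.8, α = 12.0, σ_y = 274.0 → σ = 299 MPa, n = 0.915
  candidate X: E = 122.0, α = 11.9, σ_y = 135.1 → σ = 118 MPa, n = 1.14
  candidate F: E = 328.5, α = 5.03, σ_y = 520.0 → σ = 134 MPa, n = 3.87
Smallest n: candidate B with n = 0.749.

candidate B, n = 0.749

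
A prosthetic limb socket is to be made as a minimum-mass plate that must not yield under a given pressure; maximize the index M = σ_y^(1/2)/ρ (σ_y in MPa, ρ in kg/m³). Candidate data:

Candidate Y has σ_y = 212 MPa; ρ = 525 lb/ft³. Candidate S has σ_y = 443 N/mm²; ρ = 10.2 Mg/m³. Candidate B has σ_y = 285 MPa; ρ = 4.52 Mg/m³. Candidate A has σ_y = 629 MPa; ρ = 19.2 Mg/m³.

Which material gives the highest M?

In SI units:
  candidate Y: σ_y = 212.0 MPa, ρ = 8410 kg/m³
  candidate S: σ_y = 443.0 MPa, ρ = 10200 kg/m³
  candidate B: σ_y = 285.0 MPa, ρ = 4520 kg/m³
  candidate A: σ_y = 629.0 MPa, ρ = 19200 kg/m³
  candidate B: M = 3.73×10⁻³
  candidate S: M = 2.06×10⁻³
  candidate Y: M = 1.73×10⁻³
  candidate A: M = 1.31×10⁻³
The maximum is for candidate B.

candidate B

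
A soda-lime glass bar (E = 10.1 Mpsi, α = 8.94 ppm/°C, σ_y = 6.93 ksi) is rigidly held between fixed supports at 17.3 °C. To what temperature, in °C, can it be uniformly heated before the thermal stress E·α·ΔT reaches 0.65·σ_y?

E = 10.1 Mpsi = 69.64 GPa.
σ_y = 6.93 ksi = 47.78 MPa.
E·α·ΔT = 31.06 MPa ⇒ ΔT = 31.06 / (69.64×10³ × 8.94×10⁻⁶) = 49.89 K.
T = 17.3 + 49.89 = 67.19 °C.

67.2 °C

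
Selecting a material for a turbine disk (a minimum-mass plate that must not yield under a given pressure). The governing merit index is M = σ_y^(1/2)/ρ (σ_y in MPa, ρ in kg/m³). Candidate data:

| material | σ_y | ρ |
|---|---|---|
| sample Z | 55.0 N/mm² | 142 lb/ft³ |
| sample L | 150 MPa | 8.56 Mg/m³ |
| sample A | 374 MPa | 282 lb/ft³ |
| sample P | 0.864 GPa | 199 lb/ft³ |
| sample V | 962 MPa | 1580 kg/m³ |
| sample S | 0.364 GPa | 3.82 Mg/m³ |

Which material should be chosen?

sample V

Normalizing units and computing the index:
  sample Z: σ_y = 55.00 MPa, ρ = 2275 kg/m³
  sample L: σ_y = 150.0 MPa, ρ = 8560 kg/m³
  sample A: σ_y = 374.0 MPa, ρ = 4517 kg/m³
  sample P: σ_y = 864.0 MPa, ρ = 3188 kg/m³
  sample V: σ_y = 962.0 MPa, ρ = 1580 kg/m³
  sample S: σ_y = 364.0 MPa, ρ = 3820 kg/m³
  sample V: M = 19.6×10⁻³
  sample P: M = 9.22×10⁻³
  sample S: M = 4.99×10⁻³
  sample A: M = 4.28×10⁻³
  sample Z: M = 3.26×10⁻³
  sample L: M = 1.43×10⁻³
Highest index: sample V.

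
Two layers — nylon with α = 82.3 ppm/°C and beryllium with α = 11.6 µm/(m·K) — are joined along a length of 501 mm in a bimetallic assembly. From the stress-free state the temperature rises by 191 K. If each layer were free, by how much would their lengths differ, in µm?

Δα = |82.3 − 11.6|×10⁻⁶/K = 70.7×10⁻⁶/K.
ΔL_mismatch = Δα·L·ΔT = 70.7×10⁻⁶ × 501.0 mm × 191.0 K = 6770 µm.

6770 µm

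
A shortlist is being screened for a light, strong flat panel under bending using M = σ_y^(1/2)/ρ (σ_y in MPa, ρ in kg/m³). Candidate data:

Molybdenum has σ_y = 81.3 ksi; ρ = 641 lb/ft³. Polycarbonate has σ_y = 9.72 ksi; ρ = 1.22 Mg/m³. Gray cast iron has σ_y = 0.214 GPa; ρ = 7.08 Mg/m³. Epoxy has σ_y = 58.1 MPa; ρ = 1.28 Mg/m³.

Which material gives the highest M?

Convert each candidate to consistent units, then evaluate M:
  molybdenum: σ_y = 560.5 MPa, ρ = 10270 kg/m³
  polycarbonate: σ_y = 67.02 MPa, ρ = 1220 kg/m³
  gray cast iron: σ_y = 214.0 MPa, ρ = 7080 kg/m³
  epoxy: σ_y = 58.10 MPa, ρ = 1280 kg/m³
  polycarbonate: M = 6.71×10⁻³
  epoxy: M = 5.95×10⁻³
  molybdenum: M = 2.31×10⁻³
  gray cast iron: M = 2.07×10⁻³
Polycarbonate has the largest M.

polycarbonate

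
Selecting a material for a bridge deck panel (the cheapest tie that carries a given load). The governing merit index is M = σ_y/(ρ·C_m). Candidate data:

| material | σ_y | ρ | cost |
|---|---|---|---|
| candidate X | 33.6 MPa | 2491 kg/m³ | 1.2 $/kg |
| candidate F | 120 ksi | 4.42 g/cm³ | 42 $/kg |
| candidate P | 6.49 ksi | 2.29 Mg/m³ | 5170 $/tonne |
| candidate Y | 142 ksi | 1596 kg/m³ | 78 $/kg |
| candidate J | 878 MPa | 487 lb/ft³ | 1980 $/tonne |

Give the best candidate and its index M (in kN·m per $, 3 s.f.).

In SI units:
  candidate X: σ_y = 33.60 MPa, ρ = 2491 kg/m³, cost = 1.200 $/kg
  candidate F: σ_y = 827.4 MPa, ρ = 4420 kg/m³, cost = 42.00 $/kg
  candidate P: σ_y = 44.75 MPa, ρ = 2290 kg/m³, cost = 5.170 $/kg
  candidate Y: σ_y = 979.1 MPa, ρ = 1596 kg/m³, cost = 78.00 $/kg
  candidate J: σ_y = 878.0 MPa, ρ = 7801 kg/m³, cost = 1.980 $/kg
  candidate J: M = 56.8 kN·m per $
  candidate X: M = 11.2 kN·m per $
  candidate Y: M = 7.86 kN·m per $
  candidate F: M = 4.46 kN·m per $
  candidate P: M = 3.78 kN·m per $
Highest index: candidate J.

candidate J, M = 56.8 kN·m per $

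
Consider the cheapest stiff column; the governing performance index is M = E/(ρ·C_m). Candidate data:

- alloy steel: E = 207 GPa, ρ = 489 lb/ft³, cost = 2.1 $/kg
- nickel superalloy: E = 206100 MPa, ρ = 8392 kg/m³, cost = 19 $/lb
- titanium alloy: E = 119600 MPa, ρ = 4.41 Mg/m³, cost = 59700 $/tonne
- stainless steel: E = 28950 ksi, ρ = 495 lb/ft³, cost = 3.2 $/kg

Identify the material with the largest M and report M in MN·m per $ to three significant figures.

Normalizing units and computing the index:
  alloy steel: E = 207.0 GPa, ρ = 7833 kg/m³, cost = 2.100 $/kg
  nickel superalloy: E = 206.1 GPa, ρ = 8392 kg/m³, cost = 41.89 $/kg
  titanium alloy: E = 119.6 GPa, ρ = 4410 kg/m³, cost = 59.70 $/kg
  stainless steel: E = 199.6 GPa, ρ = 7929 kg/m³, cost = 3.200 $/kg
  alloy steel: M = 12.6 MN·m per $
  stainless steel: M = 7.87 MN·m per $
  nickel superalloy: M = 0.586 MN·m per $
  titanium alloy: M = 0.454 MN·m per $
Alloy steel has the largest M.

alloy steel, M = 12.6 MN·m per $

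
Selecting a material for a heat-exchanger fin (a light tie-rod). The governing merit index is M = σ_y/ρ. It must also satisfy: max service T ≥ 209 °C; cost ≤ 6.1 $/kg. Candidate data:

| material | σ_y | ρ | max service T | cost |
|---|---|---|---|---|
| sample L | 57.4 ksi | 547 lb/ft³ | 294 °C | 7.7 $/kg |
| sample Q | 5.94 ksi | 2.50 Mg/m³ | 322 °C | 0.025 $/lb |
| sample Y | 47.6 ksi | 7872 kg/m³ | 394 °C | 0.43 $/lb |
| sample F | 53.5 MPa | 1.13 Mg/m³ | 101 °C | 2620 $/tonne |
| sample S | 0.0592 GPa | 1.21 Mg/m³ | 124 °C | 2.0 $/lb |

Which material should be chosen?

sample Y

Screen on constraints: max service T ≥ 209 °C; cost ≤ 6.1 $/kg. Survivors: sample Q, sample Y.
After converting to SI:
  sample Q: σ_y = 40.95 MPa, ρ = 2500 kg/m³
  sample Y: σ_y = 328.2 MPa, ρ = 7872 kg/m³
  sample Y: M = 41.7 kN·m/kg
  sample Q: M = 16.4 kN·m/kg
Highest index: sample Y.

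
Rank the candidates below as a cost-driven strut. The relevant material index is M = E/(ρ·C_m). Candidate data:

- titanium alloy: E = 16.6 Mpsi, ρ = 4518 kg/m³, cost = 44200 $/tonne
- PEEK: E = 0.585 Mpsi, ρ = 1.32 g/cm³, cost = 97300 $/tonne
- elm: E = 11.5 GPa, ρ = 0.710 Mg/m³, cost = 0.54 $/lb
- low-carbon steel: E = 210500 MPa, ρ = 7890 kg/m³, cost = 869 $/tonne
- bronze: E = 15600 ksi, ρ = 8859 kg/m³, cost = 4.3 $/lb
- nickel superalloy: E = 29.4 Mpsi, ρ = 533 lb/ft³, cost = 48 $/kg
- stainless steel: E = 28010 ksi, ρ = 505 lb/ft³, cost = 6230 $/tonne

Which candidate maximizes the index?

low-carbon steel

Convert each candidate to consistent units, then evaluate M:
  titanium alloy: E = 114.5 GPa, ρ = 4518 kg/m³, cost = 44.20 $/kg
  PEEK: E = 4.033 GPa, ρ = 1320 kg/m³, cost = 97.30 $/kg
  elm: E = 11.50 GPa, ρ = 710.0 kg/m³, cost = 1.190 $/kg
  low-carbon steel: E = 210.5 GPa, ρ = 7890 kg/m³, cost = 0.8690 $/kg
  bronze: E = 107.6 GPa, ρ = 8859 kg/m³, cost = 9.480 $/kg
  nickel superalloy: E = 202.7 GPa, ρ = 8538 kg/m³, cost = 48.00 $/kg
  stainless steel: E = 193.1 GPa, ρ = 8089 kg/m³, cost = 6.230 $/kg
  low-carbon steel: M = 30.7 MN·m per $
  elm: M = 13.6 MN·m per $
  stainless steel: M = 3.83 MN·m per $
  bronze: M = 1.28 MN·m per $
  titanium alloy: M = 0.573 MN·m per $
  nickel superalloy: M = 0.495 MN·m per $
  PEEK: M = 0.0314 MN·m per $
Low-carbon steel has the largest M.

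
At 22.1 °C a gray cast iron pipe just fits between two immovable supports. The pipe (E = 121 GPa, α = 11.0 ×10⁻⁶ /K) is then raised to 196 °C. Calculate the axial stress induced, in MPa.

231 MPa

ΔT = 173.9 K. Constrained thermal stress σ = E·α·ΔT = 121.0×10³ MPa × 11.0×10⁻⁶ × 173.9 = 231 MPa (compressive).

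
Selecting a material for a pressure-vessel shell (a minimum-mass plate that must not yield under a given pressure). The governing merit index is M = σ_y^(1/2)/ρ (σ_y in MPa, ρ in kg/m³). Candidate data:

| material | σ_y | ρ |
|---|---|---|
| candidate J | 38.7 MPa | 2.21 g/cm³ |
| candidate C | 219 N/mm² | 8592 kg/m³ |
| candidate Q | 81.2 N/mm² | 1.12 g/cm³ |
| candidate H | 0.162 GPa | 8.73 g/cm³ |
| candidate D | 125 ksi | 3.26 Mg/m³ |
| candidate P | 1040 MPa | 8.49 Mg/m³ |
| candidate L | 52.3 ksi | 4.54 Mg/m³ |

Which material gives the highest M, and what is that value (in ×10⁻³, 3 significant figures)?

candidate D, M = 9.01×10⁻³

In SI units:
  candidate J: σ_y = 38.70 MPa, ρ = 2210 kg/m³
  candidate C: σ_y = 219.0 MPa, ρ = 8592 kg/m³
  candidate Q: σ_y = 81.20 MPa, ρ = 1120 kg/m³
  candidate H: σ_y = 162.0 MPa, ρ = 8730 kg/m³
  candidate D: σ_y = 861.8 MPa, ρ = 3260 kg/m³
  candidate P: σ_y = 1040 MPa, ρ = 8490 kg/m³
  candidate L: σ_y = 360.6 MPa, ρ = 4540 kg/m³
  candidate D: M = 9.01×10⁻³
  candidate Q: M = 8.05×10⁻³
  candidate L: M = 4.18×10⁻³
  candidate P: M = 3.80×10⁻³
  candidate J: M = 2.81×10⁻³
  candidate C: M = 1.72×10⁻³
  candidate H: M = 1.46×10⁻³
The maximum is for candidate D.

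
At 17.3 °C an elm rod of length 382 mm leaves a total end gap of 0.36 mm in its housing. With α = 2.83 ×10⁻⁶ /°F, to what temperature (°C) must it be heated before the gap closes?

α = 2.83×10⁻⁶/°F × 9/5 = 5.09×10⁻⁶/K.
α·L₀·ΔT = 0.36 mm ⇒ ΔT = 0.36 / (5.09×10⁻⁶ × 382.0) = 185.0 K.
T = 17.3 + 185.0 = 202.3 °C.

202 °C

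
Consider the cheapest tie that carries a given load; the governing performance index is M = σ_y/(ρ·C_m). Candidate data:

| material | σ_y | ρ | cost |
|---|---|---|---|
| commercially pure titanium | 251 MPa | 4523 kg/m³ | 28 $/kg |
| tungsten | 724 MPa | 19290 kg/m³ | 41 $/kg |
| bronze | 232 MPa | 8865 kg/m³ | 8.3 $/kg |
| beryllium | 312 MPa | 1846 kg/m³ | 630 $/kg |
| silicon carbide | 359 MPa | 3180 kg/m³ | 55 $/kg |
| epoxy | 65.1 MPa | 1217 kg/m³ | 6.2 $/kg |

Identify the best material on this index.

epoxy

Per-candidate index values:
  epoxy: M = 8.63 kN·m per $
  bronze: M = 3.15 kN·m per $
  silicon carbide: M = 2.05 kN·m per $
  commercially pure titanium: M = 1.98 kN·m per $
  tungsten: M = 0.915 kN·m per $
  beryllium: M = 0.268 kN·m per $
Epoxy has the largest M.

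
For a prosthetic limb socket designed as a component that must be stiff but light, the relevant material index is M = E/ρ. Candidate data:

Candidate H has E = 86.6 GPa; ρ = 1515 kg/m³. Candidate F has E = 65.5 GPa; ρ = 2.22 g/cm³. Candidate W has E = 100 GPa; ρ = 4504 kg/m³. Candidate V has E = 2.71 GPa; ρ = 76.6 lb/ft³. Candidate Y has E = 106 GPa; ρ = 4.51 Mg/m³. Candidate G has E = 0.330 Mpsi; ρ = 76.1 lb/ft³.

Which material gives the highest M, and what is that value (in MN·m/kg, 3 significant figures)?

candidate H, M = 57.2 MN·m/kg

Convert each candidate to consistent units, then evaluate M:
  candidate H: E = 86.60 GPa, ρ = 1515 kg/m³
  candidate F: E = 65.50 GPa, ρ = 2220 kg/m³
  candidate W: E = 100.0 GPa, ρ = 4504 kg/m³
  candidate V: E = 2.710 GPa, ρ = 1227 kg/m³
  candidate Y: E = 106.0 GPa, ρ = 4510 kg/m³
  candidate G: E = 2.275 GPa, ρ = 1219 kg/m³
  candidate H: M = 57.2 MN·m/kg
  candidate F: M = 29.5 MN·m/kg
  candidate Y: M = 23.5 MN·m/kg
  candidate W: M = 22.2 MN·m/kg
  candidate V: M = 2.21 MN·m/kg
  candidate G: M = 1.87 MN·m/kg
Candidate H ranks first.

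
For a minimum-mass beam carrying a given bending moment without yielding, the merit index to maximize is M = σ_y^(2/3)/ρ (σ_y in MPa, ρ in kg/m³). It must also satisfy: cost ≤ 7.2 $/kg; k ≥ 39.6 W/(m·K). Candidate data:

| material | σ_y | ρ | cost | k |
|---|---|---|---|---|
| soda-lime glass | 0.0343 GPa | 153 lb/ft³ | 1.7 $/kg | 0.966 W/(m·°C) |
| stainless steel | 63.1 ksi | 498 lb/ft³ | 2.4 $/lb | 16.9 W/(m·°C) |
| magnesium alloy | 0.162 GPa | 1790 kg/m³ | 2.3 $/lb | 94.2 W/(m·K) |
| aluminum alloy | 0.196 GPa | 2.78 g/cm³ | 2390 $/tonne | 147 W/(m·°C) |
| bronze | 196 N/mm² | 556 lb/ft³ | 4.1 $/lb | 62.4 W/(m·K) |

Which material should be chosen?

magnesium alloy

Screen on constraints: cost ≤ 7.2 $/kg; k ≥ 39.6 W/(m·K). Survivors: magnesium alloy, aluminum alloy.
Putting every candidate on a common basis:
  magnesium alloy: σ_y = 162.0 MPa, ρ = 1790 kg/m³
  aluminum alloy: σ_y = 196.0 MPa, ρ = 2780 kg/m³
  magnesium alloy: M = 16.6×10⁻³
  aluminum alloy: M = 12.1×10⁻³
The maximum is for magnesium alloy.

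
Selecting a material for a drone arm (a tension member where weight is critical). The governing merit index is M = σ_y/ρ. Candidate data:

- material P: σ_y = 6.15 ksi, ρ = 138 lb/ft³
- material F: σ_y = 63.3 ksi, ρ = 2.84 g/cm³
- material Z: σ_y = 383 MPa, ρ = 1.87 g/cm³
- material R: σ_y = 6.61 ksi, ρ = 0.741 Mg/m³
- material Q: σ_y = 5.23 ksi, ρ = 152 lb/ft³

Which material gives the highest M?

material Z

After converting to SI:
  material P: σ_y = 42.40 MPa, ρ = 2211 kg/m³
  material F: σ_y = 436.4 MPa, ρ = 2840 kg/m³
  material Z: σ_y = 383.0 MPa, ρ = 1870 kg/m³
  material R: σ_y = 45.57 MPa, ρ = 741.0 kg/m³
  material Q: σ_y = 36.06 MPa, ρ = 2435 kg/m³
  material Z: M = 205 kN·m/kg
  material F: M = 154 kN·m/kg
  material R: M = 61.5 kN·m/kg
  material P: M = 19.2 kN·m/kg
  material Q: M = 14.8 kN·m/kg
Material Z ranks first.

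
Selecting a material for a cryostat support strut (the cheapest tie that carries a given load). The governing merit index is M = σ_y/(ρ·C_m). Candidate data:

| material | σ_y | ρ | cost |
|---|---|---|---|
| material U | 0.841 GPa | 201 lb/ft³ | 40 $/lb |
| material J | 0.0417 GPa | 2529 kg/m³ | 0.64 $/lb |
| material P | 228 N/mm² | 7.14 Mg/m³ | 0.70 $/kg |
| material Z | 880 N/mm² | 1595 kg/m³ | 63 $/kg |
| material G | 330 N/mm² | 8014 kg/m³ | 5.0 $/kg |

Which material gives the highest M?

material P

After converting to SI:
  material U: σ_y = 841.0 MPa, ρ = 3220 kg/m³, cost = 88.18 $/kg
  material J: σ_y = 41.70 MPa, ρ = 2529 kg/m³, cost = 1.411 $/kg
  material P: σ_y = 228.0 MPa, ρ = 7140 kg/m³, cost = 0.7000 $/kg
  material Z: σ_y = 880.0 MPa, ρ = 1595 kg/m³, cost = 63.00 $/kg
  material G: σ_y = 330.0 MPa, ρ = 8014 kg/m³, cost = 5.000 $/kg
  material P: M = 45.6 kN·m per $
  material J: M = 11.7 kN·m per $
  material Z: M = 8.76 kN·m per $
  material G: M = 8.24 kN·m per $
  material U: M = 2.96 kN·m per $
The maximum is for material P.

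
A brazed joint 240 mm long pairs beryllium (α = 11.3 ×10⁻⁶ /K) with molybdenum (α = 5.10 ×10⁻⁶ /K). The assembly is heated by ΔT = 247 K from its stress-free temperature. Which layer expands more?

beryllium

α(beryllium) = 11.3×10⁻⁶/K vs α(molybdenum) = 5.10×10⁻⁶/K.
Higher α expands more for the same ΔT: beryllium.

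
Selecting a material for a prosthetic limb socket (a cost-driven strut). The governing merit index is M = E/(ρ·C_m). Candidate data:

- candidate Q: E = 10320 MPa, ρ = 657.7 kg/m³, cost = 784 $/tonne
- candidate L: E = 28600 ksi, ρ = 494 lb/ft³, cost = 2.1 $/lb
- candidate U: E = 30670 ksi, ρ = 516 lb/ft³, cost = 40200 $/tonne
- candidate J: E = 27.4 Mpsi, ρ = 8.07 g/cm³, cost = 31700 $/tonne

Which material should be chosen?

After converting to SI:
  candidate Q: E = 10.32 GPa, ρ = 657.7 kg/m³, cost = 0.7840 $/kg
  candidate L: E = 197.2 GPa, ρ = 7913 kg/m³, cost = 4.630 $/kg
  candidate U: E = 211.5 GPa, ρ = 8266 kg/m³, cost = 40.20 $/kg
  candidate J: E = 188.9 GPa, ρ = 8070 kg/m³, cost = 31.70 $/kg
  candidate Q: M = 20.0 MN·m per $
  candidate L: M = 5.38 MN·m per $
  candidate J: M = 0.738 MN·m per $
  candidate U: M = 0.636 MN·m per $
Highest index: candidate Q.

candidate Q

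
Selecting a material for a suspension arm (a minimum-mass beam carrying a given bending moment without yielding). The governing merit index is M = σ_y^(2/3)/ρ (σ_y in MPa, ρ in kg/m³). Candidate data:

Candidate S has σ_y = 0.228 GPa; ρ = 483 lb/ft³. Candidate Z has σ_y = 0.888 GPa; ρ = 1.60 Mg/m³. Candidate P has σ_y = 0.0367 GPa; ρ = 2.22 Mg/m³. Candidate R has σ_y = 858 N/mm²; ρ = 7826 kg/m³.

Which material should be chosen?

After converting to SI:
  candidate S: σ_y = 228.0 MPa, ρ = 7737 kg/m³
  candidate Z: σ_y = 888.0 MPa, ρ = 1600 kg/m³
  candidate P: σ_y = 36.70 MPa, ρ = 2220 kg/m³
  candidate R: σ_y = 858.0 MPa, ρ = 7826 kg/m³
  candidate Z: M = 57.7×10⁻³
  candidate R: M = 11.5×10⁻³
  candidate P: M = 4.97×10⁻³
  candidate S: M = 4.82×10⁻³
Candidate Z has the largest M.

candidate Z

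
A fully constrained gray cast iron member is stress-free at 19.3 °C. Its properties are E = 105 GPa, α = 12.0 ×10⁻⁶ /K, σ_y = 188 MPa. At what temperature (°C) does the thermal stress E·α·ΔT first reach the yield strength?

169 °C

E·α·ΔT = 188.0 MPa ⇒ ΔT = 188.0 / (105.0×10³ × 12.0×10⁻⁶) = 149.2 K.
T = 19.3 + 149.2 = 168.5 °C.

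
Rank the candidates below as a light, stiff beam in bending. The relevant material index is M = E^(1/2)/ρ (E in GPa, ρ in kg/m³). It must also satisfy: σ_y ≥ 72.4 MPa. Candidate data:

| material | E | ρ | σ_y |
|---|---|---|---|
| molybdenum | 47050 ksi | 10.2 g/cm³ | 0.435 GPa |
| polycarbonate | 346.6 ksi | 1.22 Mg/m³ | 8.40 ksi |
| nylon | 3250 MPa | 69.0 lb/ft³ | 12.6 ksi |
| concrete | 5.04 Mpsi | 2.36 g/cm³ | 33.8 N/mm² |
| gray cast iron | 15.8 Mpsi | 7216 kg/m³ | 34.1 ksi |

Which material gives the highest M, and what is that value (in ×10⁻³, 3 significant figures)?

molybdenum, M = 1.77×10⁻³

Screen on constraints: σ_y ≥ 72.4 MPa. Survivors: molybdenum, nylon, gray cast iron.
In SI units:
  molybdenum: E = 324.4 GPa, ρ = 10200 kg/m³
  nylon: E = 3.250 GPa, ρ = 1105 kg/m³
  gray cast iron: E = 108.9 GPa, ρ = 7216 kg/m³
  molybdenum: M = 1.77×10⁻³
  nylon: M = 1.63×10⁻³
  gray cast iron: M = 1.45×10⁻³
The maximum is for molybdenum.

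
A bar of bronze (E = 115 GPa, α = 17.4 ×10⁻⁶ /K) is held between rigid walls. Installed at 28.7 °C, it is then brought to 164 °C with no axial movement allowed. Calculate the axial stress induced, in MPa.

ΔT = 135.3 K. Constrained thermal stress σ = E·α·ΔT = 115.0×10³ MPa × 17.4×10⁻⁶ × 135.3 = 271 MPa (compressive).

271 MPa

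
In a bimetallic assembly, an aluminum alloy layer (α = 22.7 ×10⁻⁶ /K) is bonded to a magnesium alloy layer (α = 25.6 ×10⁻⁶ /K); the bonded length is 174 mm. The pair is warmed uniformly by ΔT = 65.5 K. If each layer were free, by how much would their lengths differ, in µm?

33.1 µm

Δα = |22.7 − 25.6|×10⁻⁶/K = 2.90×10⁻⁶/K.
ΔL_mismatch = Δα·L·ΔT = 2.90×10⁻⁶ × 174.0 mm × 65.5 K = 33.1 µm.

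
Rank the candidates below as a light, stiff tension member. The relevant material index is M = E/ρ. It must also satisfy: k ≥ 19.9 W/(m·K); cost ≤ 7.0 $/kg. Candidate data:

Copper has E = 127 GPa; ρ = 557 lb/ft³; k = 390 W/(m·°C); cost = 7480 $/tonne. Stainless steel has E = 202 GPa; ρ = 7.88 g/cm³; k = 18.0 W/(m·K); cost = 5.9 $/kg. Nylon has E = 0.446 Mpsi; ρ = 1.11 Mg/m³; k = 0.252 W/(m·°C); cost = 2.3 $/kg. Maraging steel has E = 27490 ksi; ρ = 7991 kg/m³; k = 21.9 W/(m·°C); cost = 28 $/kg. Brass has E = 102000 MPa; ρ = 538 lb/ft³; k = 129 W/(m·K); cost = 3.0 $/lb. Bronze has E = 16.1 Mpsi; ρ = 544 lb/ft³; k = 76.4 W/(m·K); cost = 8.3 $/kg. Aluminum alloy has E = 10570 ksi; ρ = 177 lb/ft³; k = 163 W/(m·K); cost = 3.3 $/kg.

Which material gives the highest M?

aluminum alloy

Screen on constraints: k ≥ 19.9 W/(m·K); cost ≤ 7.0 $/kg. Survivors: brass, aluminum alloy.
After converting to SI:
  brass: E = 102.0 GPa, ρ = 8618 kg/m³
  aluminum alloy: E = 72.88 GPa, ρ = 2835 kg/m³
  aluminum alloy: M = 25.7 MN·m/kg
  brass: M = 11.8 MN·m/kg
Aluminum alloy has the largest M.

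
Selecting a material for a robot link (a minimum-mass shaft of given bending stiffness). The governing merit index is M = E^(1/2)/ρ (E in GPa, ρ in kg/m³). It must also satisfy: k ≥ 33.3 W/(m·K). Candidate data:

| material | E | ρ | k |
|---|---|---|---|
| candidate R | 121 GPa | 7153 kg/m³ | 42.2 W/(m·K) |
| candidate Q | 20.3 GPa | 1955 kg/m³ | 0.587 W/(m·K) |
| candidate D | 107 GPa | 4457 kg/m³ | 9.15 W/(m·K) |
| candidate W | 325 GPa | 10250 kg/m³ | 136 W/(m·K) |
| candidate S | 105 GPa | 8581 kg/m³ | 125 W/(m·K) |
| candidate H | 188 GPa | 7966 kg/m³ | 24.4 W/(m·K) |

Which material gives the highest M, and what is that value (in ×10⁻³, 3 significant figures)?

Screen on constraints: k ≥ 33.3 W/(m·K). Survivors: candidate R, candidate W, candidate S.
Computing M directly (units already consistent):
  candidate W: M = 1.76×10⁻³
  candidate R: M = 1.54×10⁻³
  candidate S: M = 1.19×10⁻³
Candidate W has the largest M.

candidate W, M = 1.76×10⁻³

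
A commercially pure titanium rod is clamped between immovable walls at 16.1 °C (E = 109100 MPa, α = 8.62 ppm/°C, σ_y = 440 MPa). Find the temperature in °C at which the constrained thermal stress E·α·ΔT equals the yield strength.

E = 109100 MPa = 109.1 GPa.
E·α·ΔT = 440.0 MPa ⇒ ΔT = 440.0 / (109.1×10³ × 8.62×10⁻⁶) = 467.9 K.
T = 16.1 + 467.9 = 484.0 °C.

484 °C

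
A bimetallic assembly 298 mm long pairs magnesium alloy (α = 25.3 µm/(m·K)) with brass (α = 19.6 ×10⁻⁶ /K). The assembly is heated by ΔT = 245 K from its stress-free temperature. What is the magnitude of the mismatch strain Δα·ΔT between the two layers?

1.40×10⁻³

Δα = |25.3 − 19.6|×10⁻⁶/K = 5.70×10⁻⁶/K.
Mismatch strain = Δα·ΔT = 5.70×10⁻⁶ × 245.0 = 1.40×10⁻³.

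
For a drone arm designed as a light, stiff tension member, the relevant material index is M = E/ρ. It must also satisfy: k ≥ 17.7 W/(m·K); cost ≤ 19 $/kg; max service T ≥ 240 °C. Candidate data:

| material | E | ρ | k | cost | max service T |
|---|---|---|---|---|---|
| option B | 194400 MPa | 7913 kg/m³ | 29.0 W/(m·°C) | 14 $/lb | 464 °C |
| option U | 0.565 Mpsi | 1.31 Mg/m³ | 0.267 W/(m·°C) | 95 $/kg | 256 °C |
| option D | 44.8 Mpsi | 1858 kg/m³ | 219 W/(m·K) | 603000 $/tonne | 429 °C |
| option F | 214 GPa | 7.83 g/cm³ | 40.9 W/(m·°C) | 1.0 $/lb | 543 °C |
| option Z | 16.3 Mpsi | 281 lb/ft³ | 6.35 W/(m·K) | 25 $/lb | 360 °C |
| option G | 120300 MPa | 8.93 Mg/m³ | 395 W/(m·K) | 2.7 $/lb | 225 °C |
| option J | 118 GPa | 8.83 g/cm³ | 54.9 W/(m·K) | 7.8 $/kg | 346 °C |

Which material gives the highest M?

option F

Screen on constraints: k ≥ 17.7 W/(m·K); cost ≤ 19 $/kg; max service T ≥ 240 °C. Survivors: option F, option J.
Putting every candidate on a common basis:
  option F: E = 214.0 GPa, ρ = 7830 kg/m³
  option J: E = 118.0 GPa, ρ = 8830 kg/m³
  option F: M = 27.3 MN·m/kg
  option J: M = 13.4 MN·m/kg
Highest index: option F.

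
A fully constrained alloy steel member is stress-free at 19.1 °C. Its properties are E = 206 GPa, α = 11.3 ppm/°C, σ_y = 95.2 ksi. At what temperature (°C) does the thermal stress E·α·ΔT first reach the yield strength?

σ_y = 95.2 ksi = 656.4 MPa.
E·α·ΔT = 656.4 MPa ⇒ ΔT = 656.4 / (206.0×10³ × 11.3×10⁻⁶) = 282.0 K.
T = 19.1 + 282.0 = 301.1 °C.

301 °C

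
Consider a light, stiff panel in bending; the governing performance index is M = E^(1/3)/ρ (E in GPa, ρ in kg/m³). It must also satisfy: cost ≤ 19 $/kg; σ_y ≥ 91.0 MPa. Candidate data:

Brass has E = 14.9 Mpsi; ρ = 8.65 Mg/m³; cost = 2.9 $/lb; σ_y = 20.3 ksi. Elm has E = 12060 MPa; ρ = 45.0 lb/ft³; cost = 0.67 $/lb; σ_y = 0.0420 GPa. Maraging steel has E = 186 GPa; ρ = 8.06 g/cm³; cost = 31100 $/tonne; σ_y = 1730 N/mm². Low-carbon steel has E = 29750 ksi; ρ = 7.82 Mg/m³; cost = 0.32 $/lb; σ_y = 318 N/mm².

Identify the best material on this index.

Screen on constraints: cost ≤ 19 $/kg; σ_y ≥ 91.0 MPa. Survivors: brass, low-carbon steel.
Convert each candidate to consistent units, then evaluate M:
  brass: E = 102.7 GPa, ρ = 8650 kg/m³
  low-carbon steel: E = 205.1 GPa, ρ = 7820 kg/m³
  low-carbon steel: M = 0.754×10⁻³
  brass: M = 0.541×10⁻³
Low-carbon steel ranks first.

low-carbon steel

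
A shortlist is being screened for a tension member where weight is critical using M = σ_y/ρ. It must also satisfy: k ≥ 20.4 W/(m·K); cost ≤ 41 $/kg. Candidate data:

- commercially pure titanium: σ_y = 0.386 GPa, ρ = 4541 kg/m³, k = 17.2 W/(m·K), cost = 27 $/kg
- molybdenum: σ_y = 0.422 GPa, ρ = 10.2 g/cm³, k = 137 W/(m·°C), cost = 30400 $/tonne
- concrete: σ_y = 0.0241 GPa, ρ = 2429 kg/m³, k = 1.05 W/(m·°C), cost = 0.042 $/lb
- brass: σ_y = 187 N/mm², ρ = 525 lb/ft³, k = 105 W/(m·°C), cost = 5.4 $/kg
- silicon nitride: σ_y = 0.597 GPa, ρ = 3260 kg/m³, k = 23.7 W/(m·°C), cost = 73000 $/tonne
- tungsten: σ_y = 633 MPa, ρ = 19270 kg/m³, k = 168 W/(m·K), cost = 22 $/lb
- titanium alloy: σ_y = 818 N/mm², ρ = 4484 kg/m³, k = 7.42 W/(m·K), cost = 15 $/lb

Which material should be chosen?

Screen on constraints: k ≥ 20.4 W/(m·K); cost ≤ 41 $/kg. Survivors: molybdenum, brass.
Convert each candidate to consistent units, then evaluate M:
  molybdenum: σ_y = 422.0 MPa, ρ = 10200 kg/m³
  brass: σ_y = 187.0 MPa, ρ = 8410 kg/m³
  molybdenum: M = 41.4 kN·m/kg
  brass: M = 22.2 kN·m/kg
Molybdenum has the largest M.

molybdenum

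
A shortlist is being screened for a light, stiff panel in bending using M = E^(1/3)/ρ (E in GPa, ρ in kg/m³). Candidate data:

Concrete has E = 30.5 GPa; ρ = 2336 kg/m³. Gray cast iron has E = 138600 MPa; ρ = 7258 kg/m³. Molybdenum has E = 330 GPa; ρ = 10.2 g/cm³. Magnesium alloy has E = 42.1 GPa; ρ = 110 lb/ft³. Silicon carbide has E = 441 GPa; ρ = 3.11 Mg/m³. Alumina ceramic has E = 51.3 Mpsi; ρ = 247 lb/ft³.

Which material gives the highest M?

Normalizing units and computing the index:
  concrete: E = 30.50 GPa, ρ = 2336 kg/m³
  gray cast iron: E = 138.6 GPa, ρ = 7258 kg/m³
  molybdenum: E = 330.0 GPa, ρ = 10200 kg/m³
  magnesium alloy: E = 42.10 GPa, ρ = 1762 kg/m³
  silicon carbide: E = 441.0 GPa, ρ = 3110 kg/m³
  alumina ceramic: E = 353.7 GPa, ρ = 3957 kg/m³
  silicon carbide: M = 2.45×10⁻³
  magnesium alloy: M = 1.97×10⁻³
  alumina ceramic: M = 1.79×10⁻³
  concrete: M = 1.34×10⁻³
  gray cast iron: M = 0.713×10⁻³
  molybdenum: M = 0.677×10⁻³
Silicon carbide ranks first.

silicon carbide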